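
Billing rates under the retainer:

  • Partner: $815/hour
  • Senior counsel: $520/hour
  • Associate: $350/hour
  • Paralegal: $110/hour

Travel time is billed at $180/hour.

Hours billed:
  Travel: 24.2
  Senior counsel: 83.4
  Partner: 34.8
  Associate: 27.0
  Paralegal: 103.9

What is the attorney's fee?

$96,965.00

Partner: 34.8 × $815 = $28,362.00
Senior counsel: 83.4 × $520 = $43,368.00
Associate: 27.0 × $350 = $9,450.00
Paralegal: 103.9 × $110 = $11,429.00
Subtotal: $28,362.00 + $43,368.00 + $9,450.00 + $11,429.00 = $92,609.00
Travel: 24.2 × $180 = $4,356.00
Total: $92,609.00 + $4,356.00 = $96,965.00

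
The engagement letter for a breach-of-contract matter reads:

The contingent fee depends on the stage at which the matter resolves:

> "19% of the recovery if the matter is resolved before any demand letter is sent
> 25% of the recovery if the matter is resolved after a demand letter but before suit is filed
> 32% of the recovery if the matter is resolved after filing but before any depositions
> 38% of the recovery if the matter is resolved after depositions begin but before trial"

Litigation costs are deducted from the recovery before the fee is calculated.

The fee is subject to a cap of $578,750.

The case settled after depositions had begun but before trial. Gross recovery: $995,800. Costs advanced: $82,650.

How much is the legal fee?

$346,997.00

Fee base (net of costs): $995,800 − $82,650 = $913,150
The matter settled after depositions had begun but before trial, so the 38% rate applies.
$913,150 × 38% = $346,997.00
$346,997.00 is under the $578,750 cap.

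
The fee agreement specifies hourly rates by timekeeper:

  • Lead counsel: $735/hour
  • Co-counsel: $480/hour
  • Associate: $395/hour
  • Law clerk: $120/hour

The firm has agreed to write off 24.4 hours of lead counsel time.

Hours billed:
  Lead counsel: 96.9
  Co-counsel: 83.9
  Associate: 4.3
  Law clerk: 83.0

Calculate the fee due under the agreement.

$105,218.00

Lead counsel: 96.9 × $735 = $71,221.50
Co-counsel: 83.9 × $480 = $40,272.00
Associate: 4.3 × $395 = $1,698.50
Law clerk: 83.0 × $120 = $9,960.00
Subtotal: $123,152.00
Write-off: 24.4 × $735 = $17,934.00
Total: $123,152.00 − $17,934.00 = $105,218.00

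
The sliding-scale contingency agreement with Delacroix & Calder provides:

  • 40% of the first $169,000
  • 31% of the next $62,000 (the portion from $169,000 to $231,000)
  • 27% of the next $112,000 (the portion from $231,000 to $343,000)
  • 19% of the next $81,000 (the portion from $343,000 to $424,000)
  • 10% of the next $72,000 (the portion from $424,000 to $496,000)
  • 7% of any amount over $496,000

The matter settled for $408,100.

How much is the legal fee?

$129,429.00

First $169,000 at 40% = $67,600.00
Next $62,000 at 31% = $19,220.00
Next $112,000 at 27% = $30,240.00
Remaining $65,100 at 19% = $12,369.00
Fee: $67,600.00 + $19,220.00 + $30,240.00 + $12,369.00 = $129,429.00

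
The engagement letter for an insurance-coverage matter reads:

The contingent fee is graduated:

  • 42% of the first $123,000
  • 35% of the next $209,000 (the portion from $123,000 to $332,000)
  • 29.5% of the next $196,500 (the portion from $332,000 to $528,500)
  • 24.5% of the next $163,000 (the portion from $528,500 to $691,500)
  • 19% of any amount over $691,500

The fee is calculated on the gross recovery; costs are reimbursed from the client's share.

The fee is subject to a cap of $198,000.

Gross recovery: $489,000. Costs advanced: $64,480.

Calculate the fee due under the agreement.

Fee base is the gross recovery, $489,000; costs are reimbursed separately.
First $123,000 at 42% = $51,660.00
Next $209,000 at 35% = $73,150.00
Remaining $157,000 at 29.5% = $46,315.00
Fee: $51,660.00 + $73,150.00 + $46,315.00 = $171,125.00
$171,125.00 is under the $198,000 cap.

$171,125.00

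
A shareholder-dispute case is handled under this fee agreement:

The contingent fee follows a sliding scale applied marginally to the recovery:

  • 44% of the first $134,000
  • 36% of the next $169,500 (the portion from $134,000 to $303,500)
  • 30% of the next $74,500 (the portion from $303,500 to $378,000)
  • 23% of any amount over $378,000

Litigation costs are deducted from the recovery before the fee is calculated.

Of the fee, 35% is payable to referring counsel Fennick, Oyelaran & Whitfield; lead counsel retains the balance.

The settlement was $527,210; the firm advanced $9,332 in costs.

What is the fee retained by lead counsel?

Fee base (net of costs): $527,210 − $9,332 = $517,878
First $134,000 at 44% = $58,960.00
Next $169,500 at 36% = $61,020.00
Next $74,500 at 30% = $22,350.00
Remaining $139,878 at 23% = $32,171.94
Fee: $58,960.00 + $61,020.00 + $22,350.00 + $32,171.94 = $174,501.94
Referral share: 35% of $174,501.94 = $61,075.68; lead counsel retains $174,501.94 − $61,075.68 = $113,426.26.

$113,426.26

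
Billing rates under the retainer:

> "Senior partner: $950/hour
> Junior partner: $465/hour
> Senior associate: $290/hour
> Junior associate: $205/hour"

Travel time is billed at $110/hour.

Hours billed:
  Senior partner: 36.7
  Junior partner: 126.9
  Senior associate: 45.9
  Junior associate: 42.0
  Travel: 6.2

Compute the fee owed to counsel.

$116,476.50

Senior partner: 36.7 × $950 = $34,865.00
Junior partner: 126.9 × $465 = $59,008.50
Senior associate: 45.9 × $290 = $13,311.00
Junior associate: 42.0 × $205 = $8,610.00
Subtotal: $34,865.00 + $59,008.50 + $13,311.00 + $8,610.00 = $115,794.50
Travel: 6.2 × $110 = $682.00
Total: $115,794.50 + $682.00 = $116,476.50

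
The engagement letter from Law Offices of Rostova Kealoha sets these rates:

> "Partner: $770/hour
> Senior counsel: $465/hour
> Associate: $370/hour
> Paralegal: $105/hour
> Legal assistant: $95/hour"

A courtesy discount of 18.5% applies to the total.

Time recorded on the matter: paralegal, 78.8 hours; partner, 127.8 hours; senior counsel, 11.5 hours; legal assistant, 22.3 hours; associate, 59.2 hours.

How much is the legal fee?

$110,880.75

Partner: 127.8 × $770 = $98,406.00
Senior counsel: 11.5 × $465 = $5,347.50
Associate: 59.2 × $370 = $21,904.00
Paralegal: 78.8 × $105 = $8,274.00
Legal assistant: 22.3 × $95 = $2,118.50
Subtotal: $136,050.00
Less 18.5% discount: −$25,169.25
Total: $136,050.00 − $25,169.25 = $110,880.75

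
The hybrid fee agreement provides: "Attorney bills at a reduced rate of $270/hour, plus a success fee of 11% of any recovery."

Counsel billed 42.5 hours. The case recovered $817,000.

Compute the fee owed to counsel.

Hourly: 42.5 × $270 = $11,475.00
Success fee: 11% of $817,000 = $89,870.00
Total: $11,475.00 + $89,870.00 = $101,345.00

$101,345.00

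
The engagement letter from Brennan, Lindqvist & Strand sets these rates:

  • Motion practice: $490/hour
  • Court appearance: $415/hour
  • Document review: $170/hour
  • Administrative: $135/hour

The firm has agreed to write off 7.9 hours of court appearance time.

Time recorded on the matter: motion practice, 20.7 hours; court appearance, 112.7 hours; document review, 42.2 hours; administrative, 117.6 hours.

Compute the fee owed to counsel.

Motion practice: 20.7 × $490 = $10,143.00
Court appearance: 112.7 × $415 = $46,770.50
Document review: 42.2 × $170 = $7,174.00
Administrative: 117.6 × $135 = $15,876.00
Subtotal: $79,963.50
Write-off: 7.9 × $415 = $3,278.50
Total: $79,963.50 − $3,278.50 = $76,685.00

$76,685.00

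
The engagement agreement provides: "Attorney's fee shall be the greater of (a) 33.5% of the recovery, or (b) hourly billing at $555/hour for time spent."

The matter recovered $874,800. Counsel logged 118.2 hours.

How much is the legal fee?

(a) 33.5% of $874,800 = $293,058.00
(b) 118.2 × $555 = $65,601.00
The greater is (a): $293,058.00.

$293,058.00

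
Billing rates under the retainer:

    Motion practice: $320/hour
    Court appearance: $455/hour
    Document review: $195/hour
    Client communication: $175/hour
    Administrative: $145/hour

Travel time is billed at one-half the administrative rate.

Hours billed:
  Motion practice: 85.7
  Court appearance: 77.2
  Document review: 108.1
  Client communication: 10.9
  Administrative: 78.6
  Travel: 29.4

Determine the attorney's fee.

$99,065.50

Motion practice: 85.7 × $320 = $27,424.00
Court appearance: 77.2 × $455 = $35,126.00
Document review: 108.1 × $195 = $21,079.50
Client communication: 10.9 × $175 = $1,907.50
Administrative: 78.6 × $145 = $11,397.00
Subtotal: $27,424.00 + $35,126.00 + $21,079.50 + $1,907.50 + $11,397.00 = $96,934.00
Travel: 29.4 × ($145 ÷ 2) = 29.4 × $72.50 = $2,131.50
Total: $96,934.00 + $2,131.50 = $99,065.50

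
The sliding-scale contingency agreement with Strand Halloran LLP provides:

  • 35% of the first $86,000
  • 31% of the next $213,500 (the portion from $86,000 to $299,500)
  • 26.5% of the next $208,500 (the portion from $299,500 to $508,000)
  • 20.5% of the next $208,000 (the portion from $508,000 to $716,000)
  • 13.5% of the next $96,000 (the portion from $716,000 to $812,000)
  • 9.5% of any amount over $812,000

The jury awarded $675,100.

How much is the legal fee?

First $86,000 at 35% = $30,100.00
Next $213,500 at 31% = $66,185.00
Next $208,500 at 26.5% = $55,252.50
Remaining $167,100 at 20.5% = $34,255.50
Fee: $30,100.00 + $66,185.00 + $55,252.50 + $34,255.50 = $185,793.00

$185,793.00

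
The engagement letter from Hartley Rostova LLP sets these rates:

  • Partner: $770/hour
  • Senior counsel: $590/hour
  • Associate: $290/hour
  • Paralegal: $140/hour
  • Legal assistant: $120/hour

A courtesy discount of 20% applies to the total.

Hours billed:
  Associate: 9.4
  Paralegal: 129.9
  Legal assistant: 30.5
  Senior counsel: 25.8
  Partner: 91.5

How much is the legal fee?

$88,199.20

Partner: 91.5 × $770 = $70,455.00
Senior counsel: 25.8 × $590 = $15,222.00
Associate: 9.4 × $290 = $2,726.00
Paralegal: 129.9 × $140 = $18,186.00
Legal assistant: 30.5 × $120 = $3,660.00
Subtotal: $110,249.00
Less 20% discount: −$22,049.80
Total: $110,249.00 − $22,049.80 = $88,199.20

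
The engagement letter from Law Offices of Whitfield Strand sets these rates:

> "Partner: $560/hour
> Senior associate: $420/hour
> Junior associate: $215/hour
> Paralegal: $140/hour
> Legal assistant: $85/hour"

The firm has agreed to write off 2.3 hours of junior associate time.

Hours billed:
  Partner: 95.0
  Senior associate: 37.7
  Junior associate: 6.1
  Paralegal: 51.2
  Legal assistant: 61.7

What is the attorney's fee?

Partner: 95.0 × $560 = $53,200.00
Senior associate: 37.7 × $420 = $15,834.00
Junior associate: 6.1 × $215 = $1,311.50
Paralegal: 51.2 × $140 = $7,168.00
Legal assistant: 61.7 × $85 = $5,244.50
Subtotal: $82,758.00
Write-off: 2.3 × $215 = $494.50
Total: $82,758.00 − $494.50 = $82,263.50

$82,263.50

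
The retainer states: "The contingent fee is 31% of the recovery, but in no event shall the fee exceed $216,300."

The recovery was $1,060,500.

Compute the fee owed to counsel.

31% of $1,060,500 = $328,755.00
That exceeds the $216,300 cap, so the fee is capped at $216,300.

$216,300.00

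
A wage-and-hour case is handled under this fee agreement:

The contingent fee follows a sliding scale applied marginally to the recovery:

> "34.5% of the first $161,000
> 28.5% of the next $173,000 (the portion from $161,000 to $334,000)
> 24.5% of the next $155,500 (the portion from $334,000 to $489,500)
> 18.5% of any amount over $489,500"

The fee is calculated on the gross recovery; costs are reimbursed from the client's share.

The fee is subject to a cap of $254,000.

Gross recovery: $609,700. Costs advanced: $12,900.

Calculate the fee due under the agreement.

Fee base is the gross recovery, $609,700; costs are reimbursed separately.
First $161,000 at 34.5% = $55,545.00
Next $173,000 at 28.5% = $49,305.00
Next $155,500 at 24.5% = $38,097.50
Remaining $120,200 at 18.5% = $22,237.00
Fee: $55,545.00 + $49,305.00 + $38,097.50 + $22,237.00 = $165,184.50
$165,184.50 is under the $254,000 cap.

$165,184.50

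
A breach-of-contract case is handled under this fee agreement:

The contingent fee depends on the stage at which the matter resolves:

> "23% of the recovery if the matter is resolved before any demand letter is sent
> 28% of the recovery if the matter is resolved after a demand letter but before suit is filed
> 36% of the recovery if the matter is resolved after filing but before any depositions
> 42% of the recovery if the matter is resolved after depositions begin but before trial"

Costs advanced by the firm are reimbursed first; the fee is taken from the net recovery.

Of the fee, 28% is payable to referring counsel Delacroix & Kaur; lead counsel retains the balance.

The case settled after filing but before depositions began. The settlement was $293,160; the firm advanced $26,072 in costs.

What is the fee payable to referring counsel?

$26,922.47

Fee base (net of costs): $293,160 − $26,072 = $267,088
The matter settled after filing but before depositions began, so the 36% rate applies.
$267,088 × 36% = $96,151.68
Referral share: 28% of $96,151.68 = $26,922.47; lead counsel retains $96,151.68 − $26,922.47 = $69,229.21.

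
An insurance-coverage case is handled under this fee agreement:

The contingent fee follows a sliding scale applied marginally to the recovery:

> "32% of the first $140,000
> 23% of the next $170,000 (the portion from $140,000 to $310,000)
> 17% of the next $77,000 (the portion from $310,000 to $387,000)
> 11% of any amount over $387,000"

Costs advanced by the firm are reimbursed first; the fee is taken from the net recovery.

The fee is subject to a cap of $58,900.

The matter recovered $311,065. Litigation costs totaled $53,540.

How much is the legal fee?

Fee base (net of costs): $311,065 − $53,540 = $257,525
First $140,000 at 32% = $44,800.00
Remaining $117,525 at 23% = $27,030.75
Fee: $44,800.00 + $27,030.75 = $71,830.75
$71,830.75 exceeds the $58,900 cap, so the fee is capped at $58,900.00.

$58,900.00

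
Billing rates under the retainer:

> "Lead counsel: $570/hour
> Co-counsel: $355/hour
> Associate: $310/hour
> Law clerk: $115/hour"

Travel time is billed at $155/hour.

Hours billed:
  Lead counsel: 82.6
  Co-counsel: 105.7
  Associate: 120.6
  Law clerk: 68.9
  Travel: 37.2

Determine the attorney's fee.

Lead counsel: 82.6 × $570 = $47,082.00
Co-counsel: 105.7 × $355 = $37,523.50
Associate: 120.6 × $310 = $37,386.00
Law clerk: 68.9 × $115 = $7,923.50
Subtotal: $47,082.00 + $37,523.50 + $37,386.00 + $7,923.50 = $129,915.00
Travel: 37.2 × $155 = $5,766.00
Total: $129,915.00 + $5,766.00 = $135,681.00

$135,681.00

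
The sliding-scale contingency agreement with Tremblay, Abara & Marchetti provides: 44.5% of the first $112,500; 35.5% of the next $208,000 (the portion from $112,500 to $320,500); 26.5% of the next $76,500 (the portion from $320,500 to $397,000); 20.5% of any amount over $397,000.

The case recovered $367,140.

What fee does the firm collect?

First $112,500 at 44.5% = $50,062.50
Next $208,000 at 35.5% = $73,840.00
Remaining $46,640 at 26.5% = $12,359.60
Fee: $50,062.50 + $73,840.00 + $12,359.60 = $136,262.10

$136,262.10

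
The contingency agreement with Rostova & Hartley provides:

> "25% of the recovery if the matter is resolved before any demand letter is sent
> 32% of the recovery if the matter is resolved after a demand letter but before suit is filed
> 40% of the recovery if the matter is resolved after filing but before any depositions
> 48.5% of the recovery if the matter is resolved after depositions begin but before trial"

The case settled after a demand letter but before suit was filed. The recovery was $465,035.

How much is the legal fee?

$148,811.20

The matter settled after a demand letter but before suit was filed, so the 32% rate applies.
$465,035 × 32% = $148,811.20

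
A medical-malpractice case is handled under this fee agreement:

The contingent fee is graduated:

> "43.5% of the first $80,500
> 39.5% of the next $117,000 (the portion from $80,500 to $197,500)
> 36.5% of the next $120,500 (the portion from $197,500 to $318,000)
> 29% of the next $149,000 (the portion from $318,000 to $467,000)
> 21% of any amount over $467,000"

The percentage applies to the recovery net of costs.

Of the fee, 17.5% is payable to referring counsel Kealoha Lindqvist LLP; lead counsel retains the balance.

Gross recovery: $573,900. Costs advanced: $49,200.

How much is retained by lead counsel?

$148,947.15

Fee base (net of costs): $573,900 − $49,200 = $524,700
First $80,500 at 43.5% = $35,017.50
Next $117,000 at 39.5% = $46,215.00
Next $120,500 at 36.5% = $43,982.50
Next $149,000 at 29% = $43,210.00
Remaining $57,700 at 21% = $12,117.00
Fee: $35,017.50 + $46,215.00 + $43,982.50 + $43,210.00 + $12,117.00 = $180,542.00
Referral share: 17.5% of $180,542.00 = $31,594.85; lead counsel retains $180,542.00 − $31,594.85 = $148,947.15.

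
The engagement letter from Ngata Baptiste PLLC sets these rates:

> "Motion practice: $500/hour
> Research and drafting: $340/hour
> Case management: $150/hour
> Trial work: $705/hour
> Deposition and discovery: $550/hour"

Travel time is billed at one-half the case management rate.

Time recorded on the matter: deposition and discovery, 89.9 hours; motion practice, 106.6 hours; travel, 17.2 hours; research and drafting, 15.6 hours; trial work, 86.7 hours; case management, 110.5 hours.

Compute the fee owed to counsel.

Motion practice: 106.6 × $500 = $53,300.00
Research and drafting: 15.6 × $340 = $5,304.00
Case management: 110.5 × $150 = $16,575.00
Trial work: 86.7 × $705 = $61,123.50
Deposition and discovery: 89.9 × $550 = $49,445.00
Subtotal: $53,300.00 + $5,304.00 + $16,575.00 + $61,123.50 + $49,445.00 = $185,747.50
Travel: 17.2 × ($150 ÷ 2) = 17.2 × $75.00 = $1,290.00
Total: $185,747.50 + $1,290.00 = $187,037.50

$187,037.50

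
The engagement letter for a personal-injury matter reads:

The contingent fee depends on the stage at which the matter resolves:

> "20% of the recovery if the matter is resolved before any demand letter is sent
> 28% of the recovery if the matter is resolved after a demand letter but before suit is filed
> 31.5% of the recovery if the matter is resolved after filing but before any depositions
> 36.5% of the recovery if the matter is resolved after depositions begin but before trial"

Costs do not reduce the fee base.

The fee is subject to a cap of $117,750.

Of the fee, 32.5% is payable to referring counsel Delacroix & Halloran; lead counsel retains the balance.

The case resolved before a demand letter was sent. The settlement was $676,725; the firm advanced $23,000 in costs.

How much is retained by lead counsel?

$79,481.25

Fee base is the gross recovery, $676,725; costs are reimbursed separately.
The matter resolved before a demand letter was sent, so the 20% rate applies.
$676,725 × 20% = $135,345.00
$135,345.00 exceeds the $117,750 cap, so the fee is capped at $117,750.00.
Referral share: 32.5% of $117,750.00 = $38,268.75; lead counsel retains $117,750.00 − $38,268.75 = $79,481.25.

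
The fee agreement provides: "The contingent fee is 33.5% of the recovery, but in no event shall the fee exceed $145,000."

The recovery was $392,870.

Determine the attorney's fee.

$131,611.45

33.5% of $392,870 = $131,611.45
That is under the $145,000 cap.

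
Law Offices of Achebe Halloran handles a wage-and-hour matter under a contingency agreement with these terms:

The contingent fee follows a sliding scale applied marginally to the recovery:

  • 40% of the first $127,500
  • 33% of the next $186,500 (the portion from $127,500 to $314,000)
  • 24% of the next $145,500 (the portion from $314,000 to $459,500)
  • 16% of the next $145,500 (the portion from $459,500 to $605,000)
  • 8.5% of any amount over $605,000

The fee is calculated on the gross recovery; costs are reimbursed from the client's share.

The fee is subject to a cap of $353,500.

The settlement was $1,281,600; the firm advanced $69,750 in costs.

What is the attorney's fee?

$228,256.00

Fee base is the gross recovery, $1,281,600; costs are reimbursed separately.
First $127,500 at 40% = $51,000.00
Next $186,500 at 33% = $61,545.00
Next $145,500 at 24% = $34,920.00
Next $145,500 at 16% = $23,280.00
Remaining $676,600 at 8.5% = $57,511.00
Fee: $51,000.00 + $61,545.00 + $34,920.00 + $23,280.00 + $57,511.00 = $228,256.00
$228,256.00 is under the $353,500 cap.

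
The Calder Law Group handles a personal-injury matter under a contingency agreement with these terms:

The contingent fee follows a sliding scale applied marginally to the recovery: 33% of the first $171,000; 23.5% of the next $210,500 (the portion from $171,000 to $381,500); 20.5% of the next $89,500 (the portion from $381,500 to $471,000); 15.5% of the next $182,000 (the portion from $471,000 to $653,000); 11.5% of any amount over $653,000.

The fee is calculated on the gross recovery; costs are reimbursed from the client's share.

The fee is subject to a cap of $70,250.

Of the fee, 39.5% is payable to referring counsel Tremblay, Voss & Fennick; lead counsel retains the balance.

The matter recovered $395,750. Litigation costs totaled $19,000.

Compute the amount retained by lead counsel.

Fee base is the gross recovery, $395,750; costs are reimbursed separately.
First $171,000 at 33% = $56,430.00
Next $210,500 at 23.5% = $49,467.50
Remaining $14,250 at 20.5% = $2,921.25
Fee: $56,430.00 + $49,467.50 + $2,921.25 = $108,818.75
$108,818.75 exceeds the $70,250 cap, so the fee is capped at $70,250.00.
Referral share: 39.5% of $70,250.00 = $27,748.75; lead counsel retains $70,250.00 − $27,748.75 = $42,501.25.

$42,501.25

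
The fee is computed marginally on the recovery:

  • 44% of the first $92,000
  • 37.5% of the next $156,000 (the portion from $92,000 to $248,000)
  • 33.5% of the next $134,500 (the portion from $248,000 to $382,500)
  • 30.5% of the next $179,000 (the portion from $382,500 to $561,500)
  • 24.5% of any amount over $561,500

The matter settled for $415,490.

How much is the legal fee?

First $92,000 at 44% = $40,480.00
Next $156,000 at 37.5% = $58,500.00
Next $134,500 at 33.5% = $45,057.50
Remaining $32,990 at 30.5% = $10,061.95
Fee: $40,480.00 + $58,500.00 + $45,057.50 + $10,061.95 = $154,099.45

$154,099.45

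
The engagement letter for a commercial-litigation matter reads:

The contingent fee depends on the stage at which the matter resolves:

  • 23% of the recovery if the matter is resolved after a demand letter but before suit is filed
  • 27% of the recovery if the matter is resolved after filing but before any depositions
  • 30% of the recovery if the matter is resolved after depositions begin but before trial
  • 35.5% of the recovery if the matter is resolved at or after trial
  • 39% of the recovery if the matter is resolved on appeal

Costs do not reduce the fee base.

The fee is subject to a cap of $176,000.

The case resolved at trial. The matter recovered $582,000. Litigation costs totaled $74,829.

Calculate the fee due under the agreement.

Fee base is the gross recovery, $582,000; costs are reimbursed separately.
The matter resolved at trial, so the 35.5% rate applies.
$582,000 × 35.5% = $206,610.00
$206,610.00 exceeds the $176,000 cap, so the fee is capped at $176,000.00.

$176,000.00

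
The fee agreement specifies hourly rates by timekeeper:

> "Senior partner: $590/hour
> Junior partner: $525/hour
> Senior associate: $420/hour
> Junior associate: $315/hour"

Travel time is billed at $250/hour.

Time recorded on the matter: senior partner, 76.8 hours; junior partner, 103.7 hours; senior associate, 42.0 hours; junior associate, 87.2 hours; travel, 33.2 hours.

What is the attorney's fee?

$153,162.50

Senior partner: 76.8 × $590 = $45,312.00
Junior partner: 103.7 × $525 = $54,442.50
Senior associate: 42.0 × $420 = $17,640.00
Junior associate: 87.2 × $315 = $27,468.00
Subtotal: $45,312.00 + $54,442.50 + $17,640.00 + $27,468.00 = $144,862.50
Travel: 33.2 × $250 = $8,300.00
Total: $144,862.50 + $8,300.00 = $153,162.50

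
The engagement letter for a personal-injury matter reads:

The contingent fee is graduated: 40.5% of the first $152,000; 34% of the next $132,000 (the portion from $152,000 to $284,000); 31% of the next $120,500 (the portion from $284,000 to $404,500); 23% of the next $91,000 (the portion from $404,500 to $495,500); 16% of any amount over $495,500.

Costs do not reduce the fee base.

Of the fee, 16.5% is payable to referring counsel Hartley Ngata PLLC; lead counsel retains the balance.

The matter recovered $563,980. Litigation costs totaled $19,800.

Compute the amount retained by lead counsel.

Fee base is the gross recovery, $563,980; costs are reimbursed separately.
First $152,000 at 40.5% = $61,560.00
Next $132,000 at 34% = $44,880.00
Next $120,500 at 31% = $37,355.00
Next $91,000 at 23% = $20,930.00
Remaining $68,480 at 16% = $10,956.80
Fee: $61,560.00 + $44,880.00 + $37,355.00 + $20,930.00 + $10,956.80 = $175,681.80
Referral share: 16.5% of $175,681.80 = $28,987.50; lead counsel retains $175,681.80 − $28,987.50 = $146,694.30.

$146,694.30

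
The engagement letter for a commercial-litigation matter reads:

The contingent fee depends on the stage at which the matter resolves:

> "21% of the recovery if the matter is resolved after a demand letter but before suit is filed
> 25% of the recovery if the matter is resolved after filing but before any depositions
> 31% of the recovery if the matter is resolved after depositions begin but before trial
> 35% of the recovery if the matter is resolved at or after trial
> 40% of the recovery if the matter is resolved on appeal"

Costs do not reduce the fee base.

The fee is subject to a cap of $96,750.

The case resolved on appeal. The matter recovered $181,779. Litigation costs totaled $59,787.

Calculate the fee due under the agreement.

$72,711.60

Fee base is the gross recovery, $181,779; costs are reimbursed separately.
The matter resolved on appeal, so the 40% rate applies.
$181,779 × 40% = $72,711.60
$72,711.60 is under the $96,750 cap.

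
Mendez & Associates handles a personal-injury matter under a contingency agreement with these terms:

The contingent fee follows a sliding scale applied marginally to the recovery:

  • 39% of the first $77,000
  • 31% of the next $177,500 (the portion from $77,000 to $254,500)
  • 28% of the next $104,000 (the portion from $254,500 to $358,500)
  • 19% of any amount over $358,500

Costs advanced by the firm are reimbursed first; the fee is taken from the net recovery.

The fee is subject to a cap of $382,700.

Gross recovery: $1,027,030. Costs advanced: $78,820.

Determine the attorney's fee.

Fee base (net of costs): $1,027,030 − $78,820 = $948,210
First $77,000 at 39% = $30,030.00
Next $177,500 at 31% = $55,025.00
Next $104,000 at 28% = $29,120.00
Remaining $589,710 at 19% = $112,044.90
Fee: $30,030.00 + $55,025.00 + $29,120.00 + $112,044.90 = $226,219.90
$226,219.90 is under the $382,700 cap.

$226,219.90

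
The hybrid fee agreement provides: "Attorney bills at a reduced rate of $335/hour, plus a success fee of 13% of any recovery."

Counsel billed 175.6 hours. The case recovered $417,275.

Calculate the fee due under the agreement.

Hourly: 175.6 × $335 = $58,826.00
Success fee: 13% of $417,275 = $54,245.75
Total: $58,826.00 + $54,245.75 = $113,071.75

$113,071.75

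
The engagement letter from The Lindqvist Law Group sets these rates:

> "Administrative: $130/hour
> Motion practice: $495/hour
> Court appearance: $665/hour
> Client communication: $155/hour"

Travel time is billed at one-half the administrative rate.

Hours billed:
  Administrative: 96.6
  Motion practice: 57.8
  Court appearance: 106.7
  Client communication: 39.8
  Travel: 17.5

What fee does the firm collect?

Administrative: 96.6 × $130 = $12,558.00
Motion practice: 57.8 × $495 = $28,611.00
Court appearance: 106.7 × $665 = $70,955.50
Client communication: 39.8 × $155 = $6,169.00
Subtotal: $12,558.00 + $28,611.00 + $70,955.50 + $6,169.00 = $118,293.50
Travel: 17.5 × ($130 ÷ 2) = 17.5 × $65.00 = $1,137.50
Total: $118,293.50 + $1,137.50 = $119,431.00

$119,431.00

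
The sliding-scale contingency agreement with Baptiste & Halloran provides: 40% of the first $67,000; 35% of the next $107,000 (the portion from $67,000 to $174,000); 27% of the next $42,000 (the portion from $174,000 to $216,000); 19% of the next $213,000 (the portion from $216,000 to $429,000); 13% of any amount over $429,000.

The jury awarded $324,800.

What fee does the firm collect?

$96,262.00

First $67,000 at 40% = $26,800.00
Next $107,000 at 35% = $37,450.00
Next $42,000 at 27% = $11,340.00
Remaining $108,800 at 19% = $20,672.00
Fee: $26,800.00 + $37,450.00 + $11,340.00 + $20,672.00 = $96,262.00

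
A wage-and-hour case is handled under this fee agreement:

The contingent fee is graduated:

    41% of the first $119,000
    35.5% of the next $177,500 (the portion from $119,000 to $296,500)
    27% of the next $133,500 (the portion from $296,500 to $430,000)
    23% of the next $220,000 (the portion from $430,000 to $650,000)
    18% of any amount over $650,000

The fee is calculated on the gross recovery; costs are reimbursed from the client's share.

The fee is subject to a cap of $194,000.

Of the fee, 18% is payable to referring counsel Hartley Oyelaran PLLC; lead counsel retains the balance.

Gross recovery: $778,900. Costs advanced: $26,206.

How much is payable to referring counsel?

$34,920.00

Fee base is the gross recovery, $778,900; costs are reimbursed separately.
First $119,000 at 41% = $48,790.00
Next $177,500 at 35.5% = $63,012.50
Next $133,500 at 27% = $36,045.00
Next $220,000 at 23% = $50,600.00
Remaining $128,900 at 18% = $23,202.00
Fee: $48,790.00 + $63,012.50 + $36,045.00 + $50,600.00 + $23,202.00 = $221,649.50
$221,649.50 exceeds the $194,000 cap, so the fee is capped at $194,000.00.
Referral share: 18% of $194,000.00 = $34,920.00; lead counsel retains $194,000.00 − $34,920.00 = $159,080.00.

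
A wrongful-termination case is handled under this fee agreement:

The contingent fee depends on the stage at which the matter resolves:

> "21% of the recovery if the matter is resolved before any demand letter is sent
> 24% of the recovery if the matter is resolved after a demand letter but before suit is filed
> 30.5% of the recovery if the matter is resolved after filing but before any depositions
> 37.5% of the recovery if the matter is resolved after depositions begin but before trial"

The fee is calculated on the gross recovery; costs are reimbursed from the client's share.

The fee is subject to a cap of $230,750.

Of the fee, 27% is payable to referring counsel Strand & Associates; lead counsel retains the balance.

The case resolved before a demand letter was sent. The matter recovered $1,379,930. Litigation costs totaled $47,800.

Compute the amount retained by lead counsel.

$168,447.50

Fee base is the gross recovery, $1,379,930; costs are reimbursed separately.
The matter resolved before a demand letter was sent, so the 21% rate applies.
$1,379,930 × 21% = $289,785.30
$289,785.30 exceeds the $230,750 cap, so the fee is capped at $230,750.00.
Referral share: 27% of $230,750.00 = $62,302.50; lead counsel retains $230,750.00 − $62,302.50 = $168,447.50.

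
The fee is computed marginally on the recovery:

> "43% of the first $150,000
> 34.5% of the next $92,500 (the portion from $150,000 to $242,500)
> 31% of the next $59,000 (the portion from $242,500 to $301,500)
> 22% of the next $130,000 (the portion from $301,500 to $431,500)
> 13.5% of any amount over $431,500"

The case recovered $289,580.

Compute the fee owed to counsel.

$111,007.30

First $150,000 at 43% = $64,500.00
Next $92,500 at 34.5% = $31,912.50
Remaining $47,080 at 31% = $14,594.80
Fee: $64,500.00 + $31,912.50 + $14,594.80 = $111,007.30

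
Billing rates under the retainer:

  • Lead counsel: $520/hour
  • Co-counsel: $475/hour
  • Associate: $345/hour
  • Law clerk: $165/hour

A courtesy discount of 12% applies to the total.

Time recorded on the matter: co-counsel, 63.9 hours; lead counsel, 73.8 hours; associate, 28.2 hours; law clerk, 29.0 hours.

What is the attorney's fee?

Lead counsel: 73.8 × $520 = $38,376.00
Co-counsel: 63.9 × $475 = $30,352.50
Associate: 28.2 × $345 = $9,729.00
Law clerk: 29.0 × $165 = $4,785.00
Subtotal: $83,242.50
Less 12% discount: −$9,989.10
Total: $83,242.50 − $9,989.10 = $73,253.40

$73,253.40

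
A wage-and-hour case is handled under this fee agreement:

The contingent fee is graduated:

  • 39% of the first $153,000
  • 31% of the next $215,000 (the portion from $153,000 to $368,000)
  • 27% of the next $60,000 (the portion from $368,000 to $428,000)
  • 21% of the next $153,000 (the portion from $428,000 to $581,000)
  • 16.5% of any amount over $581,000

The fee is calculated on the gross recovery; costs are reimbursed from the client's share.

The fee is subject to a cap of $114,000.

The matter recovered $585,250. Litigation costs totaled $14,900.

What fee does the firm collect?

Fee base is the gross recovery, $585,250; costs are reimbursed separately.
First $153,000 at 39% = $59,670.00
Next $215,000 at 31% = $66,650.00
Next $60,000 at 27% = $16,200.00
Next $153,000 at 21% = $32,130.00
Remaining $4,250 at 16.5% = $701.25
Fee: $59,670.00 + $66,650.00 + $16,200.00 + $32,130.00 + $701.25 = $175,351.25
$175,351.25 exceeds the $114,000 cap, so the fee is capped at $114,000.00.

$114,000.00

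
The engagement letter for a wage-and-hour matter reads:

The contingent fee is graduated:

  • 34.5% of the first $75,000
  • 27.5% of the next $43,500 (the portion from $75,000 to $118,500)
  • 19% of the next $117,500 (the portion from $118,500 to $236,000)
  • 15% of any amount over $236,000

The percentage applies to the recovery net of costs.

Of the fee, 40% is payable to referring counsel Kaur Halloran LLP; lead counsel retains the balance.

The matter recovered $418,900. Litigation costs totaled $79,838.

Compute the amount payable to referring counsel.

$30,248.72

Fee base (net of costs): $418,900 − $79,838 = $339,062
First $75,000 at 34.5% = $25,875.00
Next $43,500 at 27.5% = $11,962.50
Next $117,500 at 19% = $22,325.00
Remaining $103,062 at 15% = $15,459.30
Fee: $25,875.00 + $11,962.50 + $22,325.00 + $15,459.30 = $75,621.80
Referral share: 40% of $75,621.80 = $30,248.72; lead counsel retains $75,621.80 − $30,248.72 = $45,373.08.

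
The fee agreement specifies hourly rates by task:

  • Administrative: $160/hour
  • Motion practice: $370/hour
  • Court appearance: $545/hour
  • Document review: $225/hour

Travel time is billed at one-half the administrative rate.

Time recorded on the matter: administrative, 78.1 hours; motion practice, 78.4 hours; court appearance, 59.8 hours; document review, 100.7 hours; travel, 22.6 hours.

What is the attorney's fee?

$98,560.50

Administrative: 78.1 × $160 = $12,496.00
Motion practice: 78.4 × $370 = $29,008.00
Court appearance: 59.8 × $545 = $32,591.00
Document review: 100.7 × $225 = $22,657.50
Subtotal: $12,496.00 + $29,008.00 + $32,591.00 + $22,657.50 = $96,752.50
Travel: 22.6 × ($160 ÷ 2) = 22.6 × $80.00 = $1,808.00
Total: $96,752.50 + $1,808.00 = $98,560.50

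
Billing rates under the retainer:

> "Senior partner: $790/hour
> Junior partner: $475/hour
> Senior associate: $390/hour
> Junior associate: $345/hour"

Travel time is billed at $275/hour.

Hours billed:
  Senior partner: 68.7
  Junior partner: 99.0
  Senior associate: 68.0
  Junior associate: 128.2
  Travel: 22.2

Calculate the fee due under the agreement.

$178,152.00

Senior partner: 68.7 × $790 = $54,273.00
Junior partner: 99.0 × $475 = $47,025.00
Senior associate: 68.0 × $390 = $26,520.00
Junior associate: 128.2 × $345 = $44,229.00
Subtotal: $54,273.00 + $47,025.00 + $26,520.00 + $44,229.00 = $172,047.00
Travel: 22.2 × $275 = $6,105.00
Total: $172,047.00 + $6,105.00 = $178,152.00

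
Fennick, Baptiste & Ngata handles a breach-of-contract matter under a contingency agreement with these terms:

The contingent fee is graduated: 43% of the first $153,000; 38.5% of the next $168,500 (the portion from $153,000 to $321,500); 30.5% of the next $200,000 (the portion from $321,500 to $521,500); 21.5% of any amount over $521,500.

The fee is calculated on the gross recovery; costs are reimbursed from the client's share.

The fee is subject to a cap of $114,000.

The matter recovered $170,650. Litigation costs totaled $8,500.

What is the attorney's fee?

$72,585.25

Fee base is the gross recovery, $170,650; costs are reimbursed separately.
First $153,000 at 43% = $65,790.00
Remaining $17,650 at 38.5% = $6,795.25
Fee: $65,790.00 + $6,795.25 = $72,585.25
$72,585.25 is under the $114,000 cap.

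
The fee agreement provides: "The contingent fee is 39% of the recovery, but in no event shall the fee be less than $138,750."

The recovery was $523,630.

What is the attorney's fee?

$204,215.70

39% of $523,630 = $204,215.70
That exceeds the $138,750 minimum.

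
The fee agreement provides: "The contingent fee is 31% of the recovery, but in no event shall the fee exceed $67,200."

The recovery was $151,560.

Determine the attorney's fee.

$46,983.60

31% of $151,560 = $46,983.60
That is under the $67,200 cap.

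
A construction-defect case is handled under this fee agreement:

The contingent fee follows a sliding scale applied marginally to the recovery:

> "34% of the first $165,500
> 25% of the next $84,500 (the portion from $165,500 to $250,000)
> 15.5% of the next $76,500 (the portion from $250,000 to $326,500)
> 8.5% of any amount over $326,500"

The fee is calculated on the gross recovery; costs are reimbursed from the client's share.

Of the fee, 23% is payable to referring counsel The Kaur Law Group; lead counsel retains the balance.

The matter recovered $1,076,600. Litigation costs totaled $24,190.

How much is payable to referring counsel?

$35,192.53

Fee base is the gross recovery, $1,076,600; costs are reimbursed separately.
First $165,500 at 34% = $56,270.00
Next $84,500 at 25% = $21,125.00
Next $76,500 at 15.5% = $11,857.50
Remaining $750,100 at 8.5% = $63,758.50
Fee: $56,270.00 + $21,125.00 + $11,857.50 + $63,758.50 = $153,011.00
Referral share: 23% of $153,011.00 = $35,192.53; lead counsel retains $153,011.00 − $35,192.53 = $117,818.47.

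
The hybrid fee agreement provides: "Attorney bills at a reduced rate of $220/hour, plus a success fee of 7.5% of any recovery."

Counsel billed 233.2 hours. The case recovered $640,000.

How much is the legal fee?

Hourly: 233.2 × $220 = $51,304.00
Success fee: 7.5% of $640,000 = $48,000.00
Total: $51,304.00 + $48,000.00 = $99,304.00

$99,304.00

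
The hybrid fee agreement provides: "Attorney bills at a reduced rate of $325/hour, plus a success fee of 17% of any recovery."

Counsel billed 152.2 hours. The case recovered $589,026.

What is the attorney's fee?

Hourly: 152.2 × $325 = $49,465.00
Success fee: 17% of $589,026 = $100,134.42
Total: $49,465.00 + $100,134.42 = $149,599.42

$149,599.42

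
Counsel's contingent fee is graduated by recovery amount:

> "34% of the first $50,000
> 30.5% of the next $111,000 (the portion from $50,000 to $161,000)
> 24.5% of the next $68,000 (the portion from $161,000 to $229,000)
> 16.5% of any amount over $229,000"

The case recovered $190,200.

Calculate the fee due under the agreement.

$58,009.00

First $50,000 at 34% = $17,000.00
Next $111,000 at 30.5% = $33,855.00
Remaining $29,200 at 24.5% = $7,154.00
Fee: $17,000.00 + $33,855.00 + $7,154.00 = $58,009.00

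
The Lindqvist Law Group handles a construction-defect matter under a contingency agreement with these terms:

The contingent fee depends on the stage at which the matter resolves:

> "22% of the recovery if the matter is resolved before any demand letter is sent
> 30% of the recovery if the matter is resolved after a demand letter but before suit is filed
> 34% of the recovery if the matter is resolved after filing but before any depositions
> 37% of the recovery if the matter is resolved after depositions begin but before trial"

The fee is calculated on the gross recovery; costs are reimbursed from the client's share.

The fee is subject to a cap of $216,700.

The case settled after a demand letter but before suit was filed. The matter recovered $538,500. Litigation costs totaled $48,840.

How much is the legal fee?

$161,550.00

Fee base is the gross recovery, $538,500; costs are reimbursed separately.
The matter settled after a demand letter but before suit was filed, so the 30% rate applies.
$538,500 × 30% = $161,550.00
$161,550.00 is under the $216,700 cap.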